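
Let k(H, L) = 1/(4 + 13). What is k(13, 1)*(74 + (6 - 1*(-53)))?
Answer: 133/17 ≈ 7.8235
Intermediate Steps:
k(H, L) = 1/17
k(13, 1)*(74 + (6 - 1*(-53))) = (74 + (6 - 1*(-53)))/17 = (74 + (6 + 53))/17 = (74 + 59)/17 = (1/17)*133 = 133/17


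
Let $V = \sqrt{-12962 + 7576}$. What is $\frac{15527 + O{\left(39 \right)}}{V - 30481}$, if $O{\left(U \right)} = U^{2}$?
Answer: $- \frac{519640088}{929096747} - \frac{17048 i \sqrt{5386}}{929096747} \approx -0.5593 - 0.0013466 i$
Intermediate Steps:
$V = i \sqrt{5386}$ ($V = \sqrt{-5386} = i \sqrt{5386} \approx 73.389 i$)
$\frac{15527 + O{\left(39 \right)}}{V - 30481} = \frac{15527 + 39^{2}}{i \sqrt{5386} - 30481} = \frac{15527 + 1521}{-30481 + i \sqrt{5386}} = \frac{17048}{-30481 + i \sqrt{5386}}$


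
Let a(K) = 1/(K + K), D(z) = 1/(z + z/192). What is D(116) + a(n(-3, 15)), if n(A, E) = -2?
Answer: -5405/22388 ≈ -0.24142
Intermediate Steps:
D(z) = 192/(193*z) (D(z) = 1/(z + z*(1/192)) = 1/(z + z/192) = 1/(193*z/192) = 192/(193*z))
a(K) = 1/(2*K)
D(116) + a(n(-3, 15)) = (192/193)/116 + (½)/(-2) = (192/193)*(1/116) + (½)*(-½) = 48/5597 - ¼ = -5405/22388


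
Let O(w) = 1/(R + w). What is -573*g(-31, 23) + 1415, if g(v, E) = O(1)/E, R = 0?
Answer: 31972/23 ≈ 1390.1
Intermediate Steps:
O(w) = 1/w (O(w) = 1/(0 + w) = 1/w)
g(v, E) = 1/E (g(v, E) = 1/(1*E) = 1/E)
-573*g(-31, 23) + 1415 = -573/23 + 1415 = 31972/23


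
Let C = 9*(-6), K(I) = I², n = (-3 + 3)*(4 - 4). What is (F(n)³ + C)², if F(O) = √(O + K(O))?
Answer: 2916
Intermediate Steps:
n = 0 (n = 0*0 = 0)
F(O) = √(O + O²)
C = -54
(F(n)³ + C)² = ((√(0*(1 + 0)))³ - 54)² = ((√(0*1))³ - 54)² = ((√0)³ - 54)² = (0³ - 54)² = (0 - 54)² = (-54)² = 2916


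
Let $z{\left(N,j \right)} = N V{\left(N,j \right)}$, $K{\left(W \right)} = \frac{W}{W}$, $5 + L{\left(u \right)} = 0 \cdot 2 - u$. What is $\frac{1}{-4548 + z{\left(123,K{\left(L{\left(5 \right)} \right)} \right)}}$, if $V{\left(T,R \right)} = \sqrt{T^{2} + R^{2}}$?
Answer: $\frac{758}{34702911} + \frac{41 \sqrt{15130}}{69405822} \approx 9.4505 \cdot 10^{-5}$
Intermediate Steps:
$L{\left(u \right)} = -5 - u$ ($L{\left(u \right)} = -5 + \left(0 \cdot 2 - u\right) = -5 + \left(0 - u\right) = -5 - u$)
$V{\left(T,R \right)} = \sqrt{R^{2} + T^{2}}$
$K{\left(W \right)} = 1$
$z{\left(N,j \right)} = N \sqrt{N^{2} + j^{2}}$ ($z{\left(N,j \right)} = N \sqrt{j^{2} + N^{2}} = N \sqrt{N^{2} + j^{2}}$)
$\frac{1}{-4548 + z{\left(123,K{\left(L{\left(5 \right)} \right)} \right)}} = \frac{1}{-4548 + 123 \sqrt{123^{2} + 1^{2}}} = \frac{1}{-4548 + 123 \sqrt{15129 + 1}} = \frac{1}{-4548 + 123 \sqrt{15130}}$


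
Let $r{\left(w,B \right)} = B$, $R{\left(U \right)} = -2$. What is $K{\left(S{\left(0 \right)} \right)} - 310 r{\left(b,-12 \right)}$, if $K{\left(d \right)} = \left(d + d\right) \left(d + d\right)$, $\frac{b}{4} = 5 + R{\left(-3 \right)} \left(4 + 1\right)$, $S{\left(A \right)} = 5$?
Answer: $3820$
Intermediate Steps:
$b = -20$ ($b = 4 \left(5 - 2 \left(4 + 1\right)\right) = 4 \left(5 - 10\right) = 4 \left(-5\right) = -20$)
$K{\left(d \right)} = 4 d^{2}$ ($K{\left(d \right)} = 2 d 2 d = 4 d^{2}$)
$K{\left(S{\left(0 \right)} \right)} - 310 r{\left(b,-12 \right)} = 4 \cdot 5^{2} - -3720 = 4 \cdot 25 + 3720 = 100 + 3720 = 3820$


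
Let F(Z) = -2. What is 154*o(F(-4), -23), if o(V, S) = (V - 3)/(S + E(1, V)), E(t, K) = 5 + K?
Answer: 77/2 ≈ 38.500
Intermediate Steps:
o(V, S) = (-3 + V)/(5 + S + V) (o(V, S) = (V - 3)/(S + (5 + V)) = (-3 + V)/(5 + S + V))
154*o(F(-4), -23) = 154*((-3 - 2)/(5 - 23 - 2)) = 154*(-5/(-20)) = 154*(-1/20*(-5)) = 154*(¼) = 77/2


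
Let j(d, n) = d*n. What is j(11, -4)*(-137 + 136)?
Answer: 44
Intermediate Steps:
j(11, -4)*(-137 + 136) = (11*(-4))*(-137 + 136) = -44*(-1) = 44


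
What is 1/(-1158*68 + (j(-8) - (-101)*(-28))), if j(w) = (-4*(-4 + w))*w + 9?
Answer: -1/81947 ≈ -1.2203e-5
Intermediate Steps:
j(w) = 9 + w*(16 - 4*w) (j(w) = (16 - 4*w)*w + 9 = w*(16 - 4*w) + 9 = 9 + w*(16 - 4*w))
1/(-1158*68 + (j(-8) - (-101)*(-28))) = 1/(-1158*68 + ((9 - 4*(-8)**2 + 16*(-8)) - (-101)*(-28))) = 1/(-78744 + ((9 - 4*64 - 128) - 101*28)) = 1/(-78744 + ((9 - 256 - 128) - 2828)) = 1/(-78744 + (-375 - 2828)) = 1/(-78744 - 3203) = 1/(-81947) = -1/81947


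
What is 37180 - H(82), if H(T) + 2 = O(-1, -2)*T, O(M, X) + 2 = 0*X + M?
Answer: 37428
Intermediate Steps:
O(M, X) = -2 + M (O(M, X) = -2 + (0*X + M) = -2 + (0 + M) = -2 + M)
H(T) = -2 - 3*T (H(T) = -2 + (-2 - 1)*T = -2 - 3*T)
37180 - H(82) = 37180 - (-2 - 3*82) = 37180 - (-2 - 246) = 37180 - 1*(-248) = 37180 + 248 = 37428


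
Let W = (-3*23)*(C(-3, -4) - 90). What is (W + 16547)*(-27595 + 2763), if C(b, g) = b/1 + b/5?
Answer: -2856350464/5 ≈ -5.7127e+8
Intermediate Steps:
C(b, g) = 6*b/5 (C(b, g) = b*1 + b*(1/5) = b + b/5 = 6*b/5)
W = 32292/5 (W = (-3*23)*((6/5)*(-3) - 90) = -69*(-18/5 - 90) = -69*(-468/5) = 32292/5 ≈ 6458.4)
(W + 16547)*(-27595 + 2763) = (32292/5 + 16547)*(-27595 + 2763) = (115027/5)*(-24832) = -2856350464/5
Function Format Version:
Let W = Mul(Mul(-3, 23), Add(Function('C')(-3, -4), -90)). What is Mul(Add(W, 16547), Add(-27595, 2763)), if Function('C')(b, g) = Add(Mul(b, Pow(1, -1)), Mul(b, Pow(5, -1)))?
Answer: Rational(-2856350464, 5) ≈ -5.7127e+8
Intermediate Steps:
Function('C')(b, g) = Mul(Rational(6, 5), b) (Function('C')(b, g) = Add(Mul(b, 1), Mul(b, Rational(1, 5))) = Add(b, Mul(Rational(1, 5), b)) = Mul(Rational(6, 5), b))
W = Rational(32292, 5) (W = Mul(Mul(-3, 23), Add(Mul(Rational(6, 5), -3), -90)) = Mul(-69, Add(Rational(-18, 5), -90)) = Mul(-69, Rational(-468, 5)) = Rational(32292, 5) ≈ 6458.4)
Mul(Add(W, 16547), Add(-27595, 2763)) = Mul(Add(Rational(32292, 5), 16547), Add(-27595, 2763)) = Mul(Rational(115027, 5), -24832) = Rational(-2856350464, 5)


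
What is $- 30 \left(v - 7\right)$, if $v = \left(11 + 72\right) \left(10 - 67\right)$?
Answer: $142140$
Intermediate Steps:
$v = -4731$ ($v = 83 \left(-57\right) = -4731$)
$- 30 \left(v - 7\right) = - 30 \left(-4731 - 7\right) = \left(-30\right) \left(-4738\right) = 142140$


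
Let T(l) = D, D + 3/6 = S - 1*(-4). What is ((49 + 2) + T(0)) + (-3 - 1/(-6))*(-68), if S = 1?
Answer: 1489/6 ≈ 248.17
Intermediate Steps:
D = 9/2 (D = -1/2 + (1 - 1*(-4)) = -1/2 + (1 + 4) = -1/2 + 5 = 9/2 ≈ 4.5000)
T(l) = 9/2
((49 + 2) + T(0)) + (-3 - 1/(-6))*(-68) = ((49 + 2) + 9/2) + (-3 - 1/(-6))*(-68) = (51 + 9/2) + (-3 - 1*(-1/6))*(-68) = 111/2 + (-3 + 1/6)*(-68) = 111/2 - 17/6*(-68) = 111/2 + 578/3 = 1489/6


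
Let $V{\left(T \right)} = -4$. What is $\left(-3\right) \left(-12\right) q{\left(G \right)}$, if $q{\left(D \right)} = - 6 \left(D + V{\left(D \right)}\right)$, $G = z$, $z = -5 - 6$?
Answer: $3240$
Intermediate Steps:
$z = -11$ ($z = -5 - 6 = -11$)
$G = -11$
$q{\left(D \right)} = 24 - 6 D$ ($q{\left(D \right)} = - 6 \left(D - 4\right) = - 6 \left(-4 + D\right) = 24 - 6 D$)
$\left(-3\right) \left(-12\right) q{\left(G \right)} = \left(-3\right) \left(-12\right) \left(24 - -66\right) = 36 \left(24 + 66\right) = 36 \cdot 90 = 3240$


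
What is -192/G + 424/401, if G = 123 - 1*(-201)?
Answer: 5032/10827 ≈ 0.46476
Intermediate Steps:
G = 324 (G = 123 + 201 = 324)
-192/G + 424/401 = -192/324 + 424/401 = -192*1/324 + 424*(1/401) = -16/27 + 424/401 = 5032/10827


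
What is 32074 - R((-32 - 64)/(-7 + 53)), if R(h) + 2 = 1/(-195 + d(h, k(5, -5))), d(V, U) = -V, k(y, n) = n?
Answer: 142321235/4437 ≈ 32076.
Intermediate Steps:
R(h) = -2 + 1/(-195 - h)
32074 - R((-32 - 64)/(-7 + 53)) = 32074 - (-391 - 2*(-32 - 64)/(-7 + 53))/(195 + (-32 - 64)/(-7 + 53)) = 32074 - (-391 - (-192)/46)/(195 - 96/46) = 32074 - (-391 - (-192)/46)/(195 - 96*1/46) = 32074 - (-391 - 2*(-48/23))/(195 - 48/23) = 32074 - (-391 + 96/23)/4437/23 = 32074 - 23*(-8897)/(4437*23) = 32074 - 1*(-8897/4437) = 32074 + 8897/4437 = 142321235/4437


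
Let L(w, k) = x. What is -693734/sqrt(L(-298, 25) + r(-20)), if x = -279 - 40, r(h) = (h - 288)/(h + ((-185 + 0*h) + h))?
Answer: 10406010*I*sqrt(71467)/71467 ≈ 38925.0*I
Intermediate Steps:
r(h) = (-288 + h)/(-185 + 2*h) (r(h) = (-288 + h)/(h + ((-185 + 0) + h)) = (-288 + h)/(h + (-185 + h)) = (-288 + h)/(-185 + 2*h))
x = -319
L(w, k) = -319
-693734/sqrt(L(-298, 25) + r(-20)) = -693734/sqrt(-319 + (-288 - 20)/(-185 + 2*(-20))) = -693734/sqrt(-319 - 308/(-185 - 40)) = -693734/sqrt(-319 - 308/(-225)) = -693734/sqrt(-319 - 1/225*(-308)) = -693734/sqrt(-319 + 308/225) = -693734*(-15*I*sqrt(71467)/71467) = -(-10406010)*I*sqrt(71467)/71467 = 10406010*I*sqrt(71467)/71467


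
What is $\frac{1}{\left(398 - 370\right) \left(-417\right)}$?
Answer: $- \frac{1}{11676} \approx -8.5646 \cdot 10^{-5}$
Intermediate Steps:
$\frac{1}{\left(398 - 370\right) \left(-417\right)} = \frac{1}{28 \left(-417\right)} = \frac{1}{-11676} = - \frac{1}{11676}$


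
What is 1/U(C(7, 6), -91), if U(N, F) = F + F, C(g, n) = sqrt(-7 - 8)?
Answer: -1/182 ≈ -0.0054945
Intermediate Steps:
C(g, n) = I*sqrt(15) (C(g, n) = sqrt(-15) = I*sqrt(15))
U(N, F) = 2*F
1/U(C(7, 6), -91) = 1/(2*(-91)) = 1/(-182) = -1/182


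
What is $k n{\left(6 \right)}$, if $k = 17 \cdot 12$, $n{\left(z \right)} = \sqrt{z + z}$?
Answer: $408 \sqrt{3} \approx 706.68$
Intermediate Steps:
$n{\left(z \right)} = \sqrt{2} \sqrt{z}$ ($n{\left(z \right)} = \sqrt{2 z} = \sqrt{2} \sqrt{z}$)
$k = 204$
$k n{\left(6 \right)} = 204 \sqrt{2} \sqrt{6} = 204 \cdot 2 \sqrt{3} = 408 \sqrt{3}$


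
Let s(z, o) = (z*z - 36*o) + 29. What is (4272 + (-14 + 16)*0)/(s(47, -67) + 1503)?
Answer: 1424/2051 ≈ 0.69430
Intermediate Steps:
s(z, o) = 29 + z**2 - 36*o (s(z, o) = (z**2 - 36*o) + 29 = 29 + z**2 - 36*o)
(4272 + (-14 + 16)*0)/(s(47, -67) + 1503) = (4272 + (-14 + 16)*0)/((29 + 47**2 - 36*(-67)) + 1503) = (4272 + 2*0)/((29 + 2209 + 2412) + 1503) = (4272 + 0)/(4650 + 1503) = 4272/6153 = 4272*(1/6153) = 1424/2051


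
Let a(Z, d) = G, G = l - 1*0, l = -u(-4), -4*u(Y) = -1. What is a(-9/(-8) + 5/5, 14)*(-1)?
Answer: ¼ ≈ 0.25000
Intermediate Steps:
u(Y) = ¼ (u(Y) = -¼*(-1) = ¼)
l = -¼ (l = -1*¼ = -¼ ≈ -0.25000)
G = -¼ (G = -¼ - 1*0 = -¼ + 0 = -¼ ≈ -0.25000)
a(Z, d) = -¼
a(-9/(-8) + 5/5, 14)*(-1) = -¼*(-1) = ¼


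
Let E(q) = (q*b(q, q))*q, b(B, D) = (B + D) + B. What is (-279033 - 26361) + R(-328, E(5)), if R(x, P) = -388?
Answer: -305782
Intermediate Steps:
b(B, D) = D + 2*B
E(q) = 3*q³ (E(q) = (q*(q + 2*q))*q = (q*(3*q))*q = (3*q²)*q = 3*q³)
(-279033 - 26361) + R(-328, E(5)) = (-279033 - 26361) - 388 = -305394 - 388 = -305782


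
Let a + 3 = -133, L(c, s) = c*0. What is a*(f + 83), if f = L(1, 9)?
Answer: -11288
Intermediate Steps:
L(c, s) = 0
f = 0
a = -136 (a = -3 - 133 = -136)
a*(f + 83) = -136*(0 + 83) = -136*83 = -11288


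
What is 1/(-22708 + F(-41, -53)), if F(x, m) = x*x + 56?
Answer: -1/20971 ≈ -4.7685e-5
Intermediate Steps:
F(x, m) = 56 + x² (F(x, m) = x² + 56 = 56 + x²)
1/(-22708 + F(-41, -53)) = 1/(-22708 + (56 + (-41)²)) = 1/(-22708 + (56 + 1681)) = 1/(-22708 + 1737) = 1/(-20971) = -1/20971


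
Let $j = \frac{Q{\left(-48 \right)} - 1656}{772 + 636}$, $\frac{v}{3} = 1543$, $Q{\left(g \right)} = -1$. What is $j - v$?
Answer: $- \frac{6519289}{1408} \approx -4630.2$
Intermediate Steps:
$v = 4629$ ($v = 3 \cdot 1543 = 4629$)
$j = - \frac{1657}{1408}$ ($j = \frac{-1 - 1656}{772 + 636} = \frac{-1 - 1656}{1408} = \left(-1657\right) \frac{1}{1408} = - \frac{1657}{1408} \approx -1.1768$)
$j - v = - \frac{1657}{1408} - 4629 = - \frac{6519289}{1408}$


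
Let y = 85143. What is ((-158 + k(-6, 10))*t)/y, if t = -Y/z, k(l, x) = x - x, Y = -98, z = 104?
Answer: -3871/2213718 ≈ -0.0017486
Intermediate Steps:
k(l, x) = 0
t = 49/52 (t = -(-98)/104 = -1*(-49/52) = 49/52 ≈ 0.94231)
((-158 + k(-6, 10))*t)/y = ((-158 + 0)*(49/52))/85143 = -158*49/52*(1/85143) = -3871/26*1/85143 = -3871/2213718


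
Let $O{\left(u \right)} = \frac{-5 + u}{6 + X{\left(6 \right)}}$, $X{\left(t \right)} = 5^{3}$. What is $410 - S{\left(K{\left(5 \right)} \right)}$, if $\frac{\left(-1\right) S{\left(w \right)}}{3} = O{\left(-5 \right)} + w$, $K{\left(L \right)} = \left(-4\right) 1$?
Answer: $\frac{52108}{131} \approx 397.77$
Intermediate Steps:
$X{\left(t \right)} = 125$
$K{\left(L \right)} = -4$
$O{\left(u \right)} = - \frac{5}{131} + \frac{u}{131}$ ($O{\left(u \right)} = \frac{-5 + u}{6 + 125} = \frac{-5 + u}{131} = \left(-5 + u\right) \frac{1}{131} = - \frac{5}{131} + \frac{u}{131}$)
$S{\left(w \right)} = \frac{30}{131} - 3 w$ ($S{\left(w \right)} = - 3 \left(\left(- \frac{5}{131} + \frac{1}{131} \left(-5\right)\right) + w\right) = - 3 \left(\left(- \frac{5}{131} - \frac{5}{131}\right) + w\right) = - 3 \left(- \frac{10}{131} + w\right) = \frac{30}{131} - 3 w$)
$410 - S{\left(K{\left(5 \right)} \right)} = 410 - \left(\frac{30}{131} - -12\right) = 410 - \left(\frac{30}{131} + 12\right) = 410 - \frac{1602}{131} = \frac{52108}{131}$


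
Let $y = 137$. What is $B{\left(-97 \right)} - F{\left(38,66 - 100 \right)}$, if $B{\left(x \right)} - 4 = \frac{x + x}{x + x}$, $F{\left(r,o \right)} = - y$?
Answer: $142$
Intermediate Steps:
$F{\left(r,o \right)} = -137$ ($F{\left(r,o \right)} = \left(-1\right) 137 = -137$)
$B{\left(x \right)} = 5$ ($B{\left(x \right)} = 4 + \frac{x + x}{x + x} = 4 + \frac{2 x}{2 x} = 4 + 2 x \frac{1}{2 x} = 4 + 1 = 5$)
$B{\left(-97 \right)} - F{\left(38,66 - 100 \right)} = 5 - -137 = 5 + 137 = 142$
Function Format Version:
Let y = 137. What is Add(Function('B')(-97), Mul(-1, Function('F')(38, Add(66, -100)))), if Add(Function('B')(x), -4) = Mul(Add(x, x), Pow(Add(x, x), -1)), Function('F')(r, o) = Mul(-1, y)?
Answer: 142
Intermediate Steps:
Function('F')(r, o) = -137 (Function('F')(r, o) = Mul(-1, 137) = -137)
Function('B')(x) = 5 (Function('B')(x) = Add(4, Mul(Add(x, x), Pow(Add(x, x), -1))) = Add(4, Mul(Mul(2, x), Pow(Mul(2, x), -1))) = Add(4, Mul(Mul(2, x), Mul(Rational(1, 2), Pow(x, -1)))) = Add(4, 1) = 5)
Add(Function('B')(-97), Mul(-1, Function('F')(38, Add(66, -100)))) = Add(5, Mul(-1, -137)) = Add(5, 137) = 142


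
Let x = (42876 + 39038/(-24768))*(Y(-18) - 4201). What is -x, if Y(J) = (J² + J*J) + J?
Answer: 1896046964915/12384 ≈ 1.5310e+8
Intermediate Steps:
Y(J) = J + 2*J² (Y(J) = (J² + J²) + J = 2*J² + J = J + 2*J²)
x = -1896046964915/12384 (x = (42876 + 39038/(-24768))*(-18*(1 + 2*(-18)) - 4201) = (42876 + 39038*(-1/24768))*(-18*(1 - 36) - 4201) = (42876 - 19519/12384)*(-18*(-35) - 4201) = 530956865*(630 - 4201)/12384 = (530956865/12384)*(-3571) = -1896046964915/12384 ≈ -1.5310e+8)
-x = -1*(-1896046964915/12384) = 1896046964915/12384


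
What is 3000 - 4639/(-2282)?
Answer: 6850639/2282 ≈ 3002.0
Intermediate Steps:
3000 - 4639/(-2282) = 3000 - 4639*(-1/2282) = 3000 + 4639/2282 = 6850639/2282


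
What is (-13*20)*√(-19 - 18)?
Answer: -260*I*√37 ≈ -1581.5*I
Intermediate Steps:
(-13*20)*√(-19 - 18) = -260*I*√37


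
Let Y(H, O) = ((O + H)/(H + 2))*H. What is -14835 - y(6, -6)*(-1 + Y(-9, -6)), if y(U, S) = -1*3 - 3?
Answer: -104697/7 ≈ -14957.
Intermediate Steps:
y(U, S) = -6 (y(U, S) = -3 - 3 = -6)
Y(H, O) = H*(H + O)/(2 + H) (Y(H, O) = ((H + O)/(2 + H))*H = H*(H + O)/(2 + H))
-14835 - y(6, -6)*(-1 + Y(-9, -6)) = -14835 - (-6)*(-1 - 9*(-9 - 6)/(2 - 9)) = -14835 - (-6)*(-1 - 9*(-15)/(-7)) = -14835 - (-6)*(-1 - 9*(-1/7)*(-15)) = -14835 - (-6)*(-1 - 135/7) = -14835 - (-6)*(-142)/7 = -14835 - 1*852/7 = -14835 - 852/7 = -104697/7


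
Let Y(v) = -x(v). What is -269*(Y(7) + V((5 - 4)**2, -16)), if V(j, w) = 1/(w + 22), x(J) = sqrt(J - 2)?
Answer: -269/6 + 269*sqrt(5) ≈ 556.67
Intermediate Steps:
x(J) = sqrt(-2 + J)
Y(v) = -sqrt(-2 + v)
V(j, w) = 1/(22 + w)
-269*(Y(7) + V((5 - 4)**2, -16)) = -269*(-sqrt(-2 + 7) + 1/(22 - 16)) = -269*(-sqrt(5) + 1/6) = -269*(1/6 - sqrt(5)) = -269/6 + 269*sqrt(5)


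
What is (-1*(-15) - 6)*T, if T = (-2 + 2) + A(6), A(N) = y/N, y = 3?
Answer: 9/2 ≈ 4.5000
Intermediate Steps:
A(N) = 3/N
T = 1/2 (T = (-2 + 2) + 3/6 = 0 + 3*(1/6) = 0 + 1/2 = 1/2 ≈ 0.50000)
(-1*(-15) - 6)*T = (-1*(-15) - 6)*(1/2) = (15 - 6)*(1/2) = 9*(1/2) = 9/2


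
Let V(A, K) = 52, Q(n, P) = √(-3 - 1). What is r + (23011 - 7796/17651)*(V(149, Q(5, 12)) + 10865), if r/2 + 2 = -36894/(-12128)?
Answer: 13444014811858229/53517832 ≈ 2.5121e+8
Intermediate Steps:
Q(n, P) = 2*I (Q(n, P) = √(-4) = 2*I)
r = 6319/3032 (r = -4 + 2*(-36894/(-12128)) = -4 + 2*(-36894*(-1/12128)) = -4 + 2*(18447/6064) = -4 + 18447/3032 = 6319/3032 ≈ 2.0841)
r + (23011 - 7796/17651)*(V(149, Q(5, 12)) + 10865) = 6319/3032 + (23011 - 7796/17651)*(52 + 10865) = 6319/3032 + (23011 - 7796*1/17651)*10917 = 6319/3032 + (23011 - 7796/17651)*10917 = 6319/3032 + (406159365/17651)*10917 = 6319/3032 + 4434041787705/17651 = 13444014811858229/53517832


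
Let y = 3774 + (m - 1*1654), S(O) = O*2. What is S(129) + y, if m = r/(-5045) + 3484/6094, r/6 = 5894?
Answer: 36455923752/15372115 ≈ 2371.6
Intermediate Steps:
r = 35364 (r = 6*5894 = 35364)
m = -98965718/15372115 (m = 35364/(-5045) + 3484/6094 = 35364*(-1/5045) + 3484*(1/6094) = -35364/5045 + 1742/3047 = -98965718/15372115 ≈ -6.4380)
S(O) = 2*O
y = 32489918082/15372115 (y = 3774 + (-98965718/15372115 - 1*1654) = 3774 + (-98965718/15372115 - 1654) = 3774 - 25524443928/15372115 = 32489918082/15372115 ≈ 2113.6)
S(129) + y = 2*129 + 32489918082/15372115 = 258 + 32489918082/15372115 = 36455923752/15372115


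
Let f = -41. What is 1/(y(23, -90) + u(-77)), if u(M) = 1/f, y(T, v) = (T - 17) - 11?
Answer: -41/206 ≈ -0.19903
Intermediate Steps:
y(T, v) = -28 + T (y(T, v) = (-17 + T) - 11 = -28 + T)
u(M) = -1/41 (u(M) = 1/(-41) = -1/41)
1/(y(23, -90) + u(-77)) = 1/((-28 + 23) - 1/41) = 1/(-5 - 1/41) = 1/(-206/41) = -41/206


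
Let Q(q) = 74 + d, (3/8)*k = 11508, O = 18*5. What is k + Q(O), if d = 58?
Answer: 30820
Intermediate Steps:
O = 90
k = 30688 (k = (8/3)*11508 = 30688)
Q(q) = 132 (Q(q) = 74 + 58 = 132)
k + Q(O) = 30688 + 132 = 30820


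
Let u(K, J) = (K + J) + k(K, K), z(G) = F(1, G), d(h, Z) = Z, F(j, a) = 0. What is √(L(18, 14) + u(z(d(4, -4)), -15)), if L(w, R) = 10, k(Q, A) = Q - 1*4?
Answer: 3*I ≈ 3.0*I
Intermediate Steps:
k(Q, A) = -4 + Q (k(Q, A) = Q - 4 = -4 + Q)
z(G) = 0
u(K, J) = -4 + J + 2*K (u(K, J) = (K + J) + (-4 + K) = (J + K) + (-4 + K) = -4 + J + 2*K)
√(L(18, 14) + u(z(d(4, -4)), -15)) = √(10 + (-4 - 15 + 2*0)) = √(10 + (-4 - 15 + 0)) = √(10 - 19) = √(-9) = 3*I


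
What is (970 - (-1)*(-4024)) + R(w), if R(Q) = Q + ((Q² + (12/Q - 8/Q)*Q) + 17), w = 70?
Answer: 1937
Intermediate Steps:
R(Q) = 21 + Q + Q² (R(Q) = Q + ((Q² + (4/Q)*Q) + 17) = Q + ((Q² + 4) + 17) = Q + ((4 + Q²) + 17) = Q + (21 + Q²) = 21 + Q + Q²)
(970 - (-1)*(-4024)) + R(w) = (970 - (-1)*(-4024)) + (21 + 70 + 70²) = (970 - 1*4024) + (21 + 70 + 4900) = (970 - 4024) + 4991 = -3054 + 4991 = 1937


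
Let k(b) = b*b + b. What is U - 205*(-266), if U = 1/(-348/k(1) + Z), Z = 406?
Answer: 12650961/232 ≈ 54530.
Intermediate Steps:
k(b) = b + b² (k(b) = b² + b = b + b²)
U = 1/232 (U = 1/(-348/(1 + 1) + 406) = 1/(-348/(1*2) + 406) = 1/(-348/2 + 406) = 1/(-348*½ + 406) = 1/(-174 + 406) = 1/232 ≈ 0.0043103)
U - 205*(-266) = 1/232 - 205*(-266) = 1/232 + 54530 = 12650961/232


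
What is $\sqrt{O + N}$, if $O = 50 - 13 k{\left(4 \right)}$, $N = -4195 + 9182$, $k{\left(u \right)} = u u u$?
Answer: $29 \sqrt{5} \approx 64.846$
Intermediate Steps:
$k{\left(u \right)} = u^{3}$ ($k{\left(u \right)} = u^{2} u = u^{3}$)
$N = 4987$
$O = -782$ ($O = 50 - 13 \cdot 4^{3} = 50 - 832 = -782$)
$\sqrt{O + N} = \sqrt{-782 + 4987} = \sqrt{4205} = 29 \sqrt{5}$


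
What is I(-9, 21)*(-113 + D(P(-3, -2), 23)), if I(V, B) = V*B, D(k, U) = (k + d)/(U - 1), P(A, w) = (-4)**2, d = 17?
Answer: 42147/2 ≈ 21074.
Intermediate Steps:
P(A, w) = 16
D(k, U) = (17 + k)/(-1 + U) (D(k, U) = (k + 17)/(U - 1) = (17 + k)/(-1 + U))
I(V, B) = B*V
I(-9, 21)*(-113 + D(P(-3, -2), 23)) = (21*(-9))*(-113 + (17 + 16)/(-1 + 23)) = -189*(-113 + 33/22) = -189*(-113 + (1/22)*33) = -189*(-113 + 3/2) = -189*(-223/2) = 42147/2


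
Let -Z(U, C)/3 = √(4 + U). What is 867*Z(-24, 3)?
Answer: -5202*I*√5 ≈ -11632.0*I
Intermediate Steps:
Z(U, C) = -3*√(4 + U)
867*Z(-24, 3) = 867*(-3*√(4 - 24)) = 867*(-6*I*√5) = -5202*I*√5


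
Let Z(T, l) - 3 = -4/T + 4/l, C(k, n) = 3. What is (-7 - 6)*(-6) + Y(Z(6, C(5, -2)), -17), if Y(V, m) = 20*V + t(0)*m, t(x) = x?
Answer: 454/3 ≈ 151.33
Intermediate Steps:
Z(T, l) = 3 - 4/T + 4/l (Z(T, l) = 3 + (-4/T + 4/l) = 3 - 4/T + 4/l)
Y(V, m) = 20*V (Y(V, m) = 20*V + 0*m = 20*V + 0 = 20*V)
(-7 - 6)*(-6) + Y(Z(6, C(5, -2)), -17) = (-7 - 6)*(-6) + 20*(3 - 4/6 + 4/3) = -13*(-6) + 20*(3 - 4*⅙ + 4*(⅓)) = 78 + 20*(3 - ⅔ + 4/3) = 78 + 20*(11/3) = 78 + 220/3 = 454/3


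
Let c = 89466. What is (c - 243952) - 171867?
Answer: -326353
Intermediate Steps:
(c - 243952) - 171867 = (89466 - 243952) - 171867 = -154486 - 171867 = -326353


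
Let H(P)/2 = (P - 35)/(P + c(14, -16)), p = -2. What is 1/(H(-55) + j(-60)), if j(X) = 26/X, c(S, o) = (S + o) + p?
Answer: 1770/4633 ≈ 0.38204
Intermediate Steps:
c(S, o) = -2 + S + o (c(S, o) = (S + o) - 2 = -2 + S + o)
H(P) = 2*(-35 + P)/(-4 + P) (H(P) = 2*((P - 35)/(P + (-2 + 14 - 16))) = 2*((-35 + P)/(P - 4)) = 2*((-35 + P)/(-4 + P)) = 2*(-35 + P)/(-4 + P))
1/(H(-55) + j(-60)) = 1/(2*(-35 - 55)/(-4 - 55) + 26/(-60)) = 1/(2*(-90)/(-59) + 26*(-1/60)) = 1/(2*(-1/59)*(-90) - 13/30) = 1/(180/59 - 13/30) = 1/(4633/1770) = 1770/4633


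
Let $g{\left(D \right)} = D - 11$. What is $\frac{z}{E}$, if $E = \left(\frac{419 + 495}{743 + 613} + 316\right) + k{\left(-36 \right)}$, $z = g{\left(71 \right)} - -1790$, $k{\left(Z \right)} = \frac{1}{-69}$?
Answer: $\frac{28848900}{4937989} \approx 5.8422$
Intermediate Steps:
$g{\left(D \right)} = -11 + D$ ($g{\left(D \right)} = D - 11 = -11 + D$)
$k{\left(Z \right)} = - \frac{1}{69}$
$z = 1850$ ($z = \left(-11 + 71\right) - -1790 = 60 + 1790 = 1850$)
$E = \frac{4937989}{15594}$ ($E = \left(\frac{419 + 495}{743 + 613} + 316\right) - \frac{1}{69} = \left(\frac{914}{1356} + 316\right) - \frac{1}{69} = \left(914 \cdot \frac{1}{1356} + 316\right) - \frac{1}{69} = \left(\frac{457}{678} + 316\right) - \frac{1}{69} = \frac{214705}{678} - \frac{1}{69} = \frac{4937989}{15594} \approx 316.66$)
$\frac{z}{E} = \frac{1850}{\frac{4937989}{15594}} = 1850 \cdot \frac{15594}{4937989} = \frac{28848900}{4937989}$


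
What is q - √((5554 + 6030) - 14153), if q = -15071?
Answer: -15071 - I*√2569 ≈ -15071.0 - 50.685*I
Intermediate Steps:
q - √((5554 + 6030) - 14153) = -15071 - √((5554 + 6030) - 14153) = -15071 - √(11584 - 14153) = -15071 - √(-2569) = -15071 - I*√2569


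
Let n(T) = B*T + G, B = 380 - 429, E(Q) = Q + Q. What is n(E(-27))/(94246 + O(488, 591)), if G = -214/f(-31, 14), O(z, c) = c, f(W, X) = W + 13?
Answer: 23921/853533 ≈ 0.028026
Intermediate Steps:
f(W, X) = 13 + W
E(Q) = 2*Q
G = 107/9 (G = -214/(13 - 31) = -214/(-18) = -214*(-1/18) = 107/9 ≈ 11.889)
B = -49
n(T) = 107/9 - 49*T (n(T) = -49*T + 107/9 = 107/9 - 49*T)
n(E(-27))/(94246 + O(488, 591)) = (107/9 - 98*(-27))/(94246 + 591) = (107/9 - 49*(-54))/94837 = (107/9 + 2646)*(1/94837) = (23921/9)*(1/94837) = 23921/853533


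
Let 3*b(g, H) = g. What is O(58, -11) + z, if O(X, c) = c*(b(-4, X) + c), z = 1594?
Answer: 5189/3 ≈ 1729.7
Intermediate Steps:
b(g, H) = g/3
O(X, c) = c*(-4/3 + c) (O(X, c) = c*((⅓)*(-4) + c) = c*(-4/3 + c))
O(58, -11) + z = (⅓)*(-11)*(-4 + 3*(-11)) + 1594 = (⅓)*(-11)*(-4 - 33) + 1594 = (⅓)*(-11)*(-37) + 1594 = 407/3 + 1594 = 5189/3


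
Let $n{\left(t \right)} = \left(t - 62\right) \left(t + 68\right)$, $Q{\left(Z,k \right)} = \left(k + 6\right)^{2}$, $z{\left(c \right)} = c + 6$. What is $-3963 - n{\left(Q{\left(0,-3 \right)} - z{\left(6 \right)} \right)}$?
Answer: $262$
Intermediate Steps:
$z{\left(c \right)} = 6 + c$
$Q{\left(Z,k \right)} = \left(6 + k\right)^{2}$
$n{\left(t \right)} = \left(-62 + t\right) \left(68 + t\right)$
$-3963 - n{\left(Q{\left(0,-3 \right)} - z{\left(6 \right)} \right)} = -3963 - \left(-4216 + \left(\left(6 - 3\right)^{2} - \left(6 + 6\right)\right)^{2} + 6 \left(\left(6 - 3\right)^{2} - \left(6 + 6\right)\right)\right) = -3963 - \left(-4216 + \left(3^{2} - 12\right)^{2} + 6 \left(3^{2} - 12\right)\right) = -3963 - \left(-4216 + \left(9 - 12\right)^{2} + 6 \left(9 - 12\right)\right) = -3963 - \left(-4216 + \left(-3\right)^{2} + 6 \left(-3\right)\right) = -3963 - \left(-4216 + 9 - 18\right) = -3963 - -4225 = -3963 + 4225 = 262$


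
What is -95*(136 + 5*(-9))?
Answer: -8645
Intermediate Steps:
-95*(136 + 5*(-9)) = -95*(136 - 45) = -95*91 = -8645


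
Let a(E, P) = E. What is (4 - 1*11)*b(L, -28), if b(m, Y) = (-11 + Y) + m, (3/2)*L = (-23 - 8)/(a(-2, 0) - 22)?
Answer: 9611/36 ≈ 266.97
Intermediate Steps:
L = 31/36 (L = 2*((-23 - 8)/(-2 - 22))/3 = 2*(-31/(-24))/3 = 2*(-31*(-1/24))/3 = (⅔)*(31/24) = 31/36 ≈ 0.86111)
b(m, Y) = -11 + Y + m
(4 - 1*11)*b(L, -28) = (4 - 1*11)*(-11 - 28 + 31/36) = (4 - 11)*(-1373/36) = -7*(-1373/36) = 9611/36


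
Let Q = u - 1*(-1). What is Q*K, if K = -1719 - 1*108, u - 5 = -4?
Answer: -3654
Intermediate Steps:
u = 1 (u = 5 - 4 = 1)
K = -1827 (K = -1719 - 108 = -1827)
Q = 2 (Q = 1 - 1*(-1) = 1 + 1 = 2)
Q*K = 2*(-1827) = -3654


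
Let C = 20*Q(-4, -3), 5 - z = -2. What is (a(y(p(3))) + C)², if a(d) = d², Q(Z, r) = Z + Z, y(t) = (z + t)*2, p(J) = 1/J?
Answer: 246016/81 ≈ 3037.2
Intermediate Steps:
z = 7 (z = 5 - 1*(-2) = 5 + 2 = 7)
y(t) = 14 + 2*t (y(t) = (7 + t)*2 = 14 + 2*t)
Q(Z, r) = 2*Z
C = -160 (C = 20*(2*(-4)) = 20*(-8) = -160)
(a(y(p(3))) + C)² = ((14 + 2/3)² - 160)² = ((14 + 2*(⅓))² - 160)² = ((14 + ⅔)² - 160)² = ((44/3)² - 160)² = (1936/9 - 160)² = (496/9)² = 246016/81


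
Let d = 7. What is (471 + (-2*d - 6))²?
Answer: 203401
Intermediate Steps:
(471 + (-2*d - 6))² = (471 + (-2*7 - 6))² = (471 + (-14 - 6))² = (471 - 20)² = 451² = 203401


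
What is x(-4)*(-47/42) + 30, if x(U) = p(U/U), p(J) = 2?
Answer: 583/21 ≈ 27.762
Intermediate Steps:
x(U) = 2
x(-4)*(-47/42) + 30 = 2*(-47/42) + 30 = -47/21 + 30 = 583/21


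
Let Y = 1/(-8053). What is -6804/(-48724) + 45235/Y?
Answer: -4437263677654/12181 ≈ -3.6428e+8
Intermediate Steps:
Y = -1/8053 ≈ -0.00012418
-6804/(-48724) + 45235/Y = -6804/(-48724) + 45235/(-1/8053) = -6804*(-1/48724) + 45235*(-8053) = 1701/12181 - 364277455 = -4437263677654/12181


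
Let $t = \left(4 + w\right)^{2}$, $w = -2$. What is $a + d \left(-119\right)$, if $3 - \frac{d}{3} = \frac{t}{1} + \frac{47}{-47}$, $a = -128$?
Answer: $-128$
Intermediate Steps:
$t = 4$ ($t = \left(4 - 2\right)^{2} = 2^{2} = 4$)
$d = 0$ ($d = 9 - 3 \left(\frac{4}{1} + \frac{47}{-47}\right) = 9 - 3 \left(4 \cdot 1 + 47 \left(- \frac{1}{47}\right)\right) = 9 - 3 \left(4 - 1\right) = 9 - 9 = 0$)
$a + d \left(-119\right) = -128 + 0 \left(-119\right) = -128 + 0 = -128$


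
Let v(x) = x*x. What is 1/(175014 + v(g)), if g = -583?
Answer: 1/514903 ≈ 1.9421e-6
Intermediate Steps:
v(x) = x**2
1/(175014 + v(g)) = 1/(175014 + (-583)**2) = 1/(175014 + 339889) = 1/514903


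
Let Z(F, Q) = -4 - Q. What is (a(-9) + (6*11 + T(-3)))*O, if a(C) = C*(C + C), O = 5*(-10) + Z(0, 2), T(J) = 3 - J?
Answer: -13104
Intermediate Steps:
O = -56 (O = 5*(-10) + (-4 - 1*2) = -50 + (-4 - 2) = -50 - 6 = -56)
a(C) = 2*C**2 (a(C) = C*(2*C) = 2*C**2)
(a(-9) + (6*11 + T(-3)))*O = (2*(-9)**2 + (6*11 + (3 - 1*(-3))))*(-56) = (2*81 + (66 + (3 + 3)))*(-56) = (162 + (66 + 6))*(-56) = (162 + 72)*(-56) = 234*(-56) = -13104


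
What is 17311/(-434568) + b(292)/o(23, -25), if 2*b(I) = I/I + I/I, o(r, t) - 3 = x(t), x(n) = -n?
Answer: -12535/3041976 ≈ -0.0041207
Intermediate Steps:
o(r, t) = 3 - t
b(I) = 1 (b(I) = (I/I + I/I)/2 = (1 + 1)/2 = (½)*2 = 1)
17311/(-434568) + b(292)/o(23, -25) = 17311/(-434568) + 1/(3 - 1*(-25)) = 17311*(-1/434568) + 1/(3 + 25) = -17311/434568 + 1/28 = -12535/3041976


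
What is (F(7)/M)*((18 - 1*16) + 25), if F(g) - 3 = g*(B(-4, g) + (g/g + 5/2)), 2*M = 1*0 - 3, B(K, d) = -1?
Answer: -369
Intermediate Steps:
M = -3/2 (M = (1*0 - 3)/2 = (0 - 3)/2 = (½)*(-3) = -3/2 ≈ -1.5000)
F(g) = 3 + 5*g/2 (F(g) = 3 + g*(-1 + (g/g + 5/2)) = 3 + g*(-1 + (1 + 5*(½))) = 3 + g*(-1 + (1 + 5/2)) = 3 + g*(-1 + 7/2) = 3 + g*(5/2) = 3 + 5*g/2)
(F(7)/M)*((18 - 1*16) + 25) = ((3 + (5/2)*7)/(-3/2))*((18 - 1*16) + 25) = ((3 + 35/2)*(-⅔))*((18 - 16) + 25) = ((41/2)*(-⅔))*(2 + 25) = -41/3*27 = -369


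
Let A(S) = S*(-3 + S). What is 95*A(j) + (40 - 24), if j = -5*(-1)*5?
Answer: 52266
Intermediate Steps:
j = 25 (j = 5*5 = 25)
95*A(j) + (40 - 24) = 95*(25*(-3 + 25)) + (40 - 24) = 95*(25*22) + 16 = 95*550 + 16 = 52250 + 16 = 52266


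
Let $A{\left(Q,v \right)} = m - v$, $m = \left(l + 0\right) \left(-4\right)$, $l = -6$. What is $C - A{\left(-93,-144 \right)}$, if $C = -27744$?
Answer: $-27912$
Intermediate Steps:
$m = 24$ ($m = \left(-6 + 0\right) \left(-4\right) = \left(-6\right) \left(-4\right) = 24$)
$A{\left(Q,v \right)} = 24 - v$
$C - A{\left(-93,-144 \right)} = -27744 - \left(24 - -144\right) = -27744 - \left(24 + 144\right) = -27744 - 168 = -27912$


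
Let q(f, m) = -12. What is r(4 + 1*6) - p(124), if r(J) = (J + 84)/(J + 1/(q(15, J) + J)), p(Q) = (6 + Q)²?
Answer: -320912/19 ≈ -16890.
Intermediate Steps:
r(J) = (84 + J)/(J + 1/(-12 + J)) (r(J) = (J + 84)/(J + 1/(-12 + J)) = (84 + J)/(J + 1/(-12 + J)))
r(4 + 1*6) - p(124) = (-1008 + (4 + 1*6)² + 72*(4 + 1*6))/(1 + (4 + 1*6)² - 12*(4 + 1*6)) - (6 + 124)² = (-1008 + (4 + 6)² + 72*(4 + 6))/(1 + (4 + 6)² - 12*(4 + 6)) - 1*130² = (-1008 + 10² + 72*10)/(1 + 10² - 12*10) - 1*16900 = (-1008 + 100 + 720)/(1 + 100 - 120) - 16900 = -188/(-19) - 16900 = -1/19*(-188) - 16900 = 188/19 - 16900 = -320912/19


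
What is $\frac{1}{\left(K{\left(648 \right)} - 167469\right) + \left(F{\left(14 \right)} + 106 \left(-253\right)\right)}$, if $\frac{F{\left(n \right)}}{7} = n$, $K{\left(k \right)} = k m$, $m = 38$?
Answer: $- \frac{1}{169565} \approx -5.8974 \cdot 10^{-6}$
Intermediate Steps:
$K{\left(k \right)} = 38 k$ ($K{\left(k \right)} = k 38 = 38 k$)
$F{\left(n \right)} = 7 n$
$\frac{1}{\left(K{\left(648 \right)} - 167469\right) + \left(F{\left(14 \right)} + 106 \left(-253\right)\right)} = \frac{1}{\left(38 \cdot 648 - 167469\right) + \left(7 \cdot 14 + 106 \left(-253\right)\right)} = \frac{1}{\left(24624 - 167469\right) + \left(98 - 26818\right)} = \frac{1}{-142845 - 26720} = \frac{1}{-169565} = - \frac{1}{169565}$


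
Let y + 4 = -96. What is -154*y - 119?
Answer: 15281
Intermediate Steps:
y = -100 (y = -4 - 96 = -100)
-154*y - 119 = -154*(-100) - 119 = 15400 - 119 = 15281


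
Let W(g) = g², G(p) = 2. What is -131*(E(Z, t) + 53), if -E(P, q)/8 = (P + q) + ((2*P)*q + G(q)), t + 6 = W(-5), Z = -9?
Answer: -352783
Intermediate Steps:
t = 19 (t = -6 + (-5)² = -6 + 25 = 19)
E(P, q) = -16 - 8*P - 8*q - 16*P*q (E(P, q) = -8*((P + q) + ((2*P)*q + 2)) = -8*((P + q) + (2*P*q + 2)) = -8*((P + q) + (2 + 2*P*q)) = -8*(2 + P + q + 2*P*q) = -16 - 8*P - 8*q - 16*P*q)
-131*(E(Z, t) + 53) = -131*((-16 - 8*(-9) - 8*19 - 16*(-9)*19) + 53) = -131*((-16 + 72 - 152 + 2736) + 53) = -131*(2640 + 53) = -131*2693 = -352783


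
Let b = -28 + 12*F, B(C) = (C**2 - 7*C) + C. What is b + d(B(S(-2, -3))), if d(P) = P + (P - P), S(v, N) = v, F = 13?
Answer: 144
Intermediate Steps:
B(C) = C**2 - 6*C
b = 128 (b = -28 + 12*13 = -28 + 156 = 128)
d(P) = P (d(P) = P + 0 = P)
b + d(B(S(-2, -3))) = 128 - 2*(-6 - 2) = 128 - 2*(-8) = 128 + 16 = 144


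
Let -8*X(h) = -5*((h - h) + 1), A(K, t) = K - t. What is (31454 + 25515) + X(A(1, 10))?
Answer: 455757/8 ≈ 56970.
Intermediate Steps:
X(h) = 5/8 (X(h) = -(-5)*((h - h) + 1)/8 = -(-5)*(0 + 1)/8 = -(-5)/8 = -⅛*(-5) = 5/8)
(31454 + 25515) + X(A(1, 10)) = (31454 + 25515) + 5/8 = 56969 + 5/8 = 455757/8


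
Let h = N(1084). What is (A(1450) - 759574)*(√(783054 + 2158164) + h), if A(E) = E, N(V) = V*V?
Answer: -890838154944 - 2274372*√326802 ≈ -8.9214e+11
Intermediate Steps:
N(V) = V²
h = 1175056 (h = 1084² = 1175056)
(A(1450) - 759574)*(√(783054 + 2158164) + h) = (1450 - 759574)*(√(783054 + 2158164) + 1175056) = -758124*(√2941218 + 1175056) = -758124*(3*√326802 + 1175056) = -758124*(1175056 + 3*√326802) = -890838154944 - 2274372*√326802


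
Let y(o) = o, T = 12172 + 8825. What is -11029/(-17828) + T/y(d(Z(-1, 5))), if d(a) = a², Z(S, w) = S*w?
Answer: 374610241/445700 ≈ 840.50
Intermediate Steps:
T = 20997
-11029/(-17828) + T/y(d(Z(-1, 5))) = -11029/(-17828) + 20997/((-1*5)²) = -11029*(-1/17828) + 20997/((-5)²) = 11029/17828 + 20997/25 = 374610241/445700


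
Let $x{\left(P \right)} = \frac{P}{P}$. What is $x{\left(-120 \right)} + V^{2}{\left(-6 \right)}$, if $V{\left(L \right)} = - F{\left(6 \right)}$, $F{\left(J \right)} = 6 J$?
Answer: $1297$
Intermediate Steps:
$x{\left(P \right)} = 1$
$V{\left(L \right)} = -36$ ($V{\left(L \right)} = - 6 \cdot 6 = \left(-1\right) 36 = -36$)
$x{\left(-120 \right)} + V^{2}{\left(-6 \right)} = 1 + \left(-36\right)^{2} = 1 + 1296 = 1297$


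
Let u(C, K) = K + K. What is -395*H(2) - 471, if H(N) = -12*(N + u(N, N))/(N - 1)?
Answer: 27969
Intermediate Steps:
u(C, K) = 2*K
H(N) = -36*N/(-1 + N) (H(N) = -12*(N + 2*N)/(N - 1) = -12*3*N/(-1 + N) = -36*N/(-1 + N))
-395*H(2) - 471 = -(-14220)*2/(-1 + 2) - 471 = -(-14220)*2/1 - 471 = -(-14220)*2 - 471 = -395*(-72) - 471 = 28440 - 471 = 27969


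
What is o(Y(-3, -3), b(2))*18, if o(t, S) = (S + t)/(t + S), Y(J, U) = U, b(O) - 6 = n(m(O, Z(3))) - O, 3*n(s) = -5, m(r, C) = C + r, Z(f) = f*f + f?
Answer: 18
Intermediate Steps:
Z(f) = f + f² (Z(f) = f² + f = f + f²)
n(s) = -5/3 (n(s) = (⅓)*(-5) = -5/3)
b(O) = 13/3 - O (b(O) = 6 + (-5/3 - O) = 13/3 - O)
o(t, S) = 1 (o(t, S) = (S + t)/(S + t) = 1)
o(Y(-3, -3), b(2))*18 = 1*18 = 18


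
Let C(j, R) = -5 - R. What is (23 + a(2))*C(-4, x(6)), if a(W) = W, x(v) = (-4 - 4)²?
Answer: -1725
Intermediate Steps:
x(v) = 64 (x(v) = (-8)² = 64)
(23 + a(2))*C(-4, x(6)) = (23 + 2)*(-5 - 1*64) = 25*(-5 - 64) = 25*(-69) = -1725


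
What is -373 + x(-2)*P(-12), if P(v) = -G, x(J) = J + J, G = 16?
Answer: -309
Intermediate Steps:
x(J) = 2*J
P(v) = -16 (P(v) = -1*16 = -16)
-373 + x(-2)*P(-12) = -373 + (2*(-2))*(-16) = -373 - 4*(-16) = -373 + 64 = -309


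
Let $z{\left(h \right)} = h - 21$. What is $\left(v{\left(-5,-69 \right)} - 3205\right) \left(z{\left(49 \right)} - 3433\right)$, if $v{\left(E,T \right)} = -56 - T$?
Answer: $10868760$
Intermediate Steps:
$z{\left(h \right)} = -21 + h$ ($z{\left(h \right)} = h - 21 = -21 + h$)
$\left(v{\left(-5,-69 \right)} - 3205\right) \left(z{\left(49 \right)} - 3433\right) = \left(\left(-56 - -69\right) - 3205\right) \left(\left(-21 + 49\right) - 3433\right) = \left(\left(-56 + 69\right) - 3205\right) \left(28 - 3433\right) = \left(13 - 3205\right) \left(-3405\right) = \left(-3192\right) \left(-3405\right) = 10868760$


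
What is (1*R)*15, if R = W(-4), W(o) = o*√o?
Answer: -120*I ≈ -120.0*I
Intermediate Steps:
W(o) = o^(3/2)
R = -8*I (R = (-4)^(3/2) = -8*I ≈ -8.0*I)
(1*R)*15 = (1*(-8*I))*15 = -8*I*15 = -120*I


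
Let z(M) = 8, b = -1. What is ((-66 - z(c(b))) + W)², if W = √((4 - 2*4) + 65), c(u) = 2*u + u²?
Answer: (74 - √61)² ≈ 4381.1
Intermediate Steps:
c(u) = u² + 2*u
W = √61 (W = √((4 - 8) + 65) = √(-4 + 65) = √61 ≈ 7.8102)
((-66 - z(c(b))) + W)² = ((-66 - 1*8) + √61)² = ((-66 - 8) + √61)² = (-74 + √61)²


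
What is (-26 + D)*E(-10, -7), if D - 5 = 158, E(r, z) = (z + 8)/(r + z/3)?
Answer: -411/37 ≈ -11.108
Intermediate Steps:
E(r, z) = (8 + z)/(r + z/3) (E(r, z) = (8 + z)/(r + z*(⅓)) = (8 + z)/(r + z/3))
D = 163 (D = 5 + 158 = 163)
(-26 + D)*E(-10, -7) = (-26 + 163)*(3*(8 - 7)/(-7 + 3*(-10))) = 137*(3*1/(-7 - 30)) = 137*(3*1/(-37)) = 137*(3*(-1/37)*1) = 137*(-3/37) = -411/37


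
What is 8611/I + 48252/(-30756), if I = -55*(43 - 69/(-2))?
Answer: -648091/180575 ≈ -3.5890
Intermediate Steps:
I = -8525/2 (I = -55*(43 - 69*(-1/2)) = -55*(43 + 69/2) = -55*155/2 = -8525/2 ≈ -4262.5)
8611/I + 48252/(-30756) = 8611/(-8525/2) + 48252/(-30756) = 8611*(-2/8525) + 48252*(-1/30756) = -17222/8525 - 4021/2563 = -648091/180575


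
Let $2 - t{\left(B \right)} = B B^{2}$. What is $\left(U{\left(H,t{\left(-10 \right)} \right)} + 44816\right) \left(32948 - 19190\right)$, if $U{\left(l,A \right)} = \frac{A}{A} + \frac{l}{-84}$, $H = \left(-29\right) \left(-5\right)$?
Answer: $\frac{8631959519}{14} \approx 6.1657 \cdot 10^{8}$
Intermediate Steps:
$t{\left(B \right)} = 2 - B^{3}$ ($t{\left(B \right)} = 2 - B B^{2} = 2 - B^{3}$)
$H = 145$
$U{\left(l,A \right)} = 1 - \frac{l}{84}$ ($U{\left(l,A \right)} = 1 + l \left(- \frac{1}{84}\right) = 1 - \frac{l}{84}$)
$\left(U{\left(H,t{\left(-10 \right)} \right)} + 44816\right) \left(32948 - 19190\right) = \left(\left(1 - \frac{145}{84}\right) + 44816\right) \left(32948 - 19190\right) = \left(\left(1 - \frac{145}{84}\right) + 44816\right) 13758 = \left(- \frac{61}{84} + 44816\right) 13758 = \frac{3764483}{84} \cdot 13758 = \frac{8631959519}{14}$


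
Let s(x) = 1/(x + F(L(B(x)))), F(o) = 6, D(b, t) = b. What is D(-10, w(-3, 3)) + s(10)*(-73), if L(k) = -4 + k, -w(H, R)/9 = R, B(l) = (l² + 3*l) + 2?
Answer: -233/16 ≈ -14.563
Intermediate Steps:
B(l) = 2 + l² + 3*l
w(H, R) = -9*R
s(x) = 1/(6 + x) (s(x) = 1/(x + 6) = 1/(6 + x))
D(-10, w(-3, 3)) + s(10)*(-73) = -10 - 73/(6 + 10) = -10 - 73/16 = -233/16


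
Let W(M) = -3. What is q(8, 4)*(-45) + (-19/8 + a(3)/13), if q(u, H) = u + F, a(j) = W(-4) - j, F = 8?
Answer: -75175/104 ≈ -722.84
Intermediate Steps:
a(j) = -3 - j
q(u, H) = 8 + u (q(u, H) = u + 8 = 8 + u)
q(8, 4)*(-45) + (-19/8 + a(3)/13) = (8 + 8)*(-45) + (-19/8 + (-3 - 1*3)/13) = 16*(-45) + (-19*⅛ + (-3 - 3)*(1/13)) = -720 + (-19/8 - 6*1/13) = -720 + (-19/8 - 6/13) = -720 - 295/104 = -75175/104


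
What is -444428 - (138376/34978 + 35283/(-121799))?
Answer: -946702874729133/2130142711 ≈ -4.4443e+5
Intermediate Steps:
-444428 - (138376/34978 + 35283/(-121799)) = -444428 - (138376*(1/34978) + 35283*(-1/121799)) = -444428 - (69188/17489 - 35283/121799) = -444428 - 1*7809964825/2130142711 = -444428 - 7809964825/2130142711 = -946702874729133/2130142711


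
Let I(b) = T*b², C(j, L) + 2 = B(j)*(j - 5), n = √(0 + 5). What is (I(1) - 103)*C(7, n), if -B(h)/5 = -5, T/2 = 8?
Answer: -4176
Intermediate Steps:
T = 16 (T = 2*8 = 16)
B(h) = 25 (B(h) = -5*(-5) = 25)
n = √5 ≈ 2.2361
C(j, L) = -127 + 25*j (C(j, L) = -2 + 25*(j - 5) = -2 + 25*(-5 + j) = -2 + (-125 + 25*j) = -127 + 25*j)
I(b) = 16*b²
(I(1) - 103)*C(7, n) = (16*1² - 103)*(-127 + 25*7) = (16*1 - 103)*(-127 + 175) = (16 - 103)*48 = -87*48 = -4176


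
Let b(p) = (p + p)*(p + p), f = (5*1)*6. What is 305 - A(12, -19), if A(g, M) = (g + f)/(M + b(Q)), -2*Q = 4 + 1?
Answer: 298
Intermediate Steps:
f = 30 (f = 5*6 = 30)
Q = -5/2 (Q = -(4 + 1)/2 = -½*5 = -5/2 ≈ -2.5000)
b(p) = 4*p² (b(p) = (2*p)*(2*p) = 4*p²)
A(g, M) = (30 + g)/(25 + M) (A(g, M) = (g + 30)/(M + 4*(-5/2)²) = (30 + g)/(M + 4*(25/4)) = (30 + g)/(M + 25) = (30 + g)/(25 + M))
305 - A(12, -19) = 305 - (30 + 12)/(25 - 19) = 305 - 42/6 = 305 - 1*7 = 305 - 7 = 298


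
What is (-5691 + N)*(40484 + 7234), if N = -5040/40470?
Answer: -366346689786/1349 ≈ -2.7157e+8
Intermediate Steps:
N = -168/1349 (N = -5040*1/40470 = -168/1349 ≈ -0.12454)
(-5691 + N)*(40484 + 7234) = (-5691 - 168/1349)*(40484 + 7234) = -7677327/1349*47718 = -366346689786/1349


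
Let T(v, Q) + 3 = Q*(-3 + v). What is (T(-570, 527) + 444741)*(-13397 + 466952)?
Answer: 64752686685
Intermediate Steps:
T(v, Q) = -3 + Q*(-3 + v)
(T(-570, 527) + 444741)*(-13397 + 466952) = ((-3 - 3*527 + 527*(-570)) + 444741)*(-13397 + 466952) = ((-3 - 1581 - 300390) + 444741)*453555 = (-301974 + 444741)*453555 = 142767*453555 = 64752686685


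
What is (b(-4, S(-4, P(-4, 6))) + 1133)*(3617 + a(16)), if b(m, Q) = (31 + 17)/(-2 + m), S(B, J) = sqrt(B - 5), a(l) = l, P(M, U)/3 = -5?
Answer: 4087125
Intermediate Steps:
P(M, U) = -15 (P(M, U) = 3*(-5) = -15)
S(B, J) = sqrt(-5 + B)
b(m, Q) = 48/(-2 + m)
(b(-4, S(-4, P(-4, 6))) + 1133)*(3617 + a(16)) = (48/(-2 - 4) + 1133)*(3617 + 16) = (48/(-6) + 1133)*3633 = (48*(-1/6) + 1133)*3633 = (-8 + 1133)*3633 = 1125*3633 = 4087125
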